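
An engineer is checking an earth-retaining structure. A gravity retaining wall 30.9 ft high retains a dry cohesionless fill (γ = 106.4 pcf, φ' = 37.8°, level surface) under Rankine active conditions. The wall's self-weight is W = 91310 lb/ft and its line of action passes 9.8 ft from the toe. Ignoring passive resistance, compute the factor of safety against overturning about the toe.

K_a = tan²(45° − 37.8°/2) = 0.2400.
P_a = ½K_aγH² = 0.5×0.2400×106.4×30.9² = 12190 lb/ft, acting at H/3 = 10.30 ft above the base.
Overturning moment M_o = P_a × H/3 = 12190 × 10.30 = 125600.
Resisting moment M_r = W × 9.8 = 91310 × 9.8 = 894800.
FS_overturning = M_r/M_o = 894800/125600 = 7.126.

7.13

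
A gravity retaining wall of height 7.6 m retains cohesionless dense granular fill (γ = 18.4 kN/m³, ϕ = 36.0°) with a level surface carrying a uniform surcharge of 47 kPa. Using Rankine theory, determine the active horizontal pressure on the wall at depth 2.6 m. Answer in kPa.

24.6 kPa

K_a = (1 − sin φ)/(1 + sin φ) = 0.2596.
σ_v = γz + q = 18.4 × 2.6 + 47 = 94.84 kPa.
σ_h = K_a σ_v = 0.2596 × 94.84 = 24.62 kPa.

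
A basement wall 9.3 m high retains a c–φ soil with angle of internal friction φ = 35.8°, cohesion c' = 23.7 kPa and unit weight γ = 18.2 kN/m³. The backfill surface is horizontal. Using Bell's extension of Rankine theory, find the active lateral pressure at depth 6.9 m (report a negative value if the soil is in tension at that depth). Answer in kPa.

K_a = (1 − sin φ)/(1 + sin φ) = 0.2619.
σ_a = K_a γ z − 2c√K_a = 0.2619×18.2×6.9 − 2×23.7×0.5117 = 8.629 kPa.

8.63 kPa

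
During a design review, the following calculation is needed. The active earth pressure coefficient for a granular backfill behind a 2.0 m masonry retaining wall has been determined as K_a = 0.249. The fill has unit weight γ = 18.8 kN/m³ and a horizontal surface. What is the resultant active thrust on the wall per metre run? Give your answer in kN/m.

9.36 kN/m

P = ½ K_a γ H² = 0.5 × 0.249 × 18.8 × 2.0² = 9.362 kN/m.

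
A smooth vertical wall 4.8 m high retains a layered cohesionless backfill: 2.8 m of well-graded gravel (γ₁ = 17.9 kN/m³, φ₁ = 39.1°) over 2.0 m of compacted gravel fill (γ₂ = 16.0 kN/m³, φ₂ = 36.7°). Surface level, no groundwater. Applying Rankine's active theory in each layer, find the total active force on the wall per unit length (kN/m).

K_a1 = tan²(45°−39.1°/2) = 0.2265; K_a2 = tan²(45°−36.7°/2) = 0.2519.
Layer 1: σ at base = K_a1 γ₁ h₁ = 11.35 kPa; P₁ = ½×11.35×2.8 = 15.89.
Layer 2: σ_v at top = γ₁h₁ = 50.12; σ_h top = K_a2×50.12 = 12.62; σ_h base = K_a2×(50.12+16.0×2.0) = 20.68.
P₂ = ½(12.62+20.68)×2.0 = 33.31. Total P_a = 15.89+33.31 = 49.20 kN/m.

49.2 kN/m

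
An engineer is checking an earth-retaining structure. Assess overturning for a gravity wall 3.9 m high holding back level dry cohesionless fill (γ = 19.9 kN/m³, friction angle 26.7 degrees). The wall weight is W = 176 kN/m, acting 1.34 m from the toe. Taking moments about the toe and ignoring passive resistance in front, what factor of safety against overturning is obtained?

K_a = tan²(45° − 26.7°/2) = 0.3800.
P_a = ½K_aγH² = 0.5×0.3800×19.9×3.9² = 57.50 kN/m, acting at H/3 = 1.300 m above the base.
Overturning moment M_o = P_a × H/3 = 57.50 × 1.300 = 74.75.
Resisting moment M_r = W × 1.34 = 176 × 1.34 = 235.8.
FS_overturning = M_r/M_o = 235.8/74.75 = 3.155.

3.15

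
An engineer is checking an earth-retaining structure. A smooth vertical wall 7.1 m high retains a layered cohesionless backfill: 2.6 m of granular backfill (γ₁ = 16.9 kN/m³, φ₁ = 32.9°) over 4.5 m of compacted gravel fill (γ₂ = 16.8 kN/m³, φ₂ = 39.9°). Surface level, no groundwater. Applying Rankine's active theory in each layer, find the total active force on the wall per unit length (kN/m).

97.3 kN/m

K_a1 = tan²(45°−32.9°/2) = 0.2960; K_a2 = tan²(45°−39.9°/2) = 0.2184.
Layer 1: σ at base = K_a1 γ₁ h₁ = 13.01 kPa; P₁ = ½×13.01×2.6 = 16.91.
Layer 2: σ_v at top = γ₁h₁ = 43.94; σ_h top = K_a2×43.94 = 9.598; σ_h base = K_a2×(43.94+16.8×4.5) = 26.11.
P₂ = ½(9.598+26.11)×4.5 = 80.35. Total P_a = 16.91+80.35 = 97.26 kN/m.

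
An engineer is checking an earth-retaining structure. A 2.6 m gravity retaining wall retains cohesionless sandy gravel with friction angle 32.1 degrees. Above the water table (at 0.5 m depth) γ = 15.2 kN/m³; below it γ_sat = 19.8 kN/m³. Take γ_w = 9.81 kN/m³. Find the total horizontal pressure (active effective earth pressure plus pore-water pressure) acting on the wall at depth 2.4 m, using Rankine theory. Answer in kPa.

K_a = (1 − sin φ)/(1 + sin φ) = 0.3060.
γ' = 19.8 − 9.81 = 9.990 kN/m³.
Effective vertical stress at 2.4 m: σ'_v = 15.2×0.5 + 9.990×1.90 = 26.58 kPa.
σ'_h = K_a σ'_v = 0.3060 × 26.58 = 8.134 kPa; u = γ_w × 1.90 = 18.64 kPa.
Total σ_h = 8.134 + 18.64 = 26.77 kPa.

26.8 kPa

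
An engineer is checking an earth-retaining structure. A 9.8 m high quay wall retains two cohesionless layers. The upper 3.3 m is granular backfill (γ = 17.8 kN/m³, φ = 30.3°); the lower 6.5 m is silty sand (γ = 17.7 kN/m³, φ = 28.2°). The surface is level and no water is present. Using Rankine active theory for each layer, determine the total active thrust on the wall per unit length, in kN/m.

K_a1 = tan²(45°−30.3°/2) = 0.3293; K_a2 = tan²(45°−28.2°/2) = 0.3582.
Layer 1: σ at base = K_a1 γ₁ h₁ = 19.34 kPa; P₁ = ½×19.34×3.3 = 31.92.
Layer 2: σ_v at top = γ₁h₁ = 58.74; σ_h top = K_a2×58.74 = 21.04; σ_h base = K_a2×(58.74+17.7×6.5) = 62.25.
P₂ = ½(21.04+62.25)×6.5 = 270.7. Total P_a = 31.92+270.7 = 302.6 kN/m.

303 kN/m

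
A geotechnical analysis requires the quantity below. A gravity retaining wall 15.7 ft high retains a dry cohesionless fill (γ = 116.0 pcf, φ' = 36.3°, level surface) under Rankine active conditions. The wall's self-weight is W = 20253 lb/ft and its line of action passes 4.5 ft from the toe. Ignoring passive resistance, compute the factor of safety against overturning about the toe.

K_a = tan²(45° − 36.3°/2) = 0.2563.
P_a = ½K_aγH² = 0.5×0.2563×116.0×15.7² = 3664 lb/ft, acting at H/3 = 5.233 ft above the base.
Overturning moment M_o = P_a × H/3 = 3664 × 5.233 = 19170.
Resisting moment M_r = W × 4.5 = 20253 × 4.5 = 91140.
FS_overturning = M_r/M_o = 91140/19170 = 4.753.

4.75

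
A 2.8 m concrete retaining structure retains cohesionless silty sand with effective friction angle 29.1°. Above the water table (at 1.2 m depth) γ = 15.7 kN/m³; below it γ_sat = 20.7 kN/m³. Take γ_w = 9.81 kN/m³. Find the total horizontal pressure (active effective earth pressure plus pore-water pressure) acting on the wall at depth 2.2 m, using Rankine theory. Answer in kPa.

K_a = (1 − sin φ)/(1 + sin φ) = 0.3456.
γ' = 20.7 − 9.81 = 10.89 kN/m³.
Effective vertical stress at 2.2 m: σ'_v = 15.7×1.2 + 10.89×1.00 = 29.73 kPa.
σ'_h = K_a σ'_v = 0.3456 × 29.73 = 10.27 kPa; u = γ_w × 1.00 = 9.810 kPa.
Total σ_h = 10.27 + 9.810 = 20.08 kPa.

20.1 kPa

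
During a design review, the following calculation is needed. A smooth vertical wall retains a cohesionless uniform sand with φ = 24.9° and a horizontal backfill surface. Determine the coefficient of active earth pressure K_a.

K_a = (1 − sin φ)/(1 + sin φ) = (1 − sin 24.9°)/(1 + sin 24.9°) = 0.4074.

0.407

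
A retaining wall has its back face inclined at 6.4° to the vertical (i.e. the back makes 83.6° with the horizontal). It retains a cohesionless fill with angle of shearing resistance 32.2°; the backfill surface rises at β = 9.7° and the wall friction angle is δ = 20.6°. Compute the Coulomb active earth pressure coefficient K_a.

0.366

K_a = sin²(α+φ) / [sin²α · sin(α−δ) · (1 + √{sin(φ+δ)sin(φ−β) / (sin(α−δ)sin(α+β))})²].
With α = 83.6°, φ = 32.2°, δ = 20.6°, β = 9.7°: K_a = 0.3665.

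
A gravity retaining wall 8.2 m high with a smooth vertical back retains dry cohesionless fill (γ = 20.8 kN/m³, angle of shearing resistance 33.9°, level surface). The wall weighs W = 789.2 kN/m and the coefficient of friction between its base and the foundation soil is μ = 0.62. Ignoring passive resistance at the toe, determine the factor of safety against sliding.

2.46

K_a = tan²(45° − 33.9°/2) = 0.2839.
P_a = ½K_aγH² = 0.5×0.2839×20.8×8.2² = 198.5 kN/m, acting at H/3 = 2.733 m above the base.
FS_sliding = μW / P_a = 0.62×789.2 / 198.5 = 2.465.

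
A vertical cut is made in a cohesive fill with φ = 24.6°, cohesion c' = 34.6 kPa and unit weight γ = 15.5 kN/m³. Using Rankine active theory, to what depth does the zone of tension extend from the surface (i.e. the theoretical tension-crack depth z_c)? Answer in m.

6.95 m

K_a = tan²(45° − 24.6°/2) = 0.4121; √K_a = 0.6420.
The active pressure is zero where K_a γ z = 2c√K_a, so z_c = 2c/(γ√K_a) = 2×34.6/(15.5×0.6420) = 6.954 m.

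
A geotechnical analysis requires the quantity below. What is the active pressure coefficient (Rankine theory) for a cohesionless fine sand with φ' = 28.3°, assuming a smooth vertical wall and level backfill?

K_a = (1 − sin φ)/(1 + sin φ) = (1 − sin 28.3°)/(1 + sin 28.3°) = 0.3568.

0.357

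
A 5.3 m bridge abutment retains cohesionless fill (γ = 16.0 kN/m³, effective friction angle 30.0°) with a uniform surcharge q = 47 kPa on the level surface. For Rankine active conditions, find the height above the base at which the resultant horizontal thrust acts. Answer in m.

K_a = 0.3333.
Triangular part P₁ = ½K_aγH² = 74.91 at H/3 = 1.767 m; rectangular part P₂ = K_a q H = 83.03 at H/2 = 2.650 m.
ȳ = (P₁·1.767 + P₂·2.650)/(P₁+P₂) = 2.231 m.

2.23 m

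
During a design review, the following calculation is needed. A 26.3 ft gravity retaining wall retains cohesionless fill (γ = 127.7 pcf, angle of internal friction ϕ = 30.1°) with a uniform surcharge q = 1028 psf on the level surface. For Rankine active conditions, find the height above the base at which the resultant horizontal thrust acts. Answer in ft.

K_a = 0.3320.
Triangular part P₁ = ½K_aγH² = 14660 at H/3 = 8.767 ft; rectangular part P₂ = K_a q H = 8976 at H/2 = 13.15 ft.
ȳ = (P₁·8.767 + P₂·13.15)/(P₁+P₂) = 10.43 ft.

10.4 ft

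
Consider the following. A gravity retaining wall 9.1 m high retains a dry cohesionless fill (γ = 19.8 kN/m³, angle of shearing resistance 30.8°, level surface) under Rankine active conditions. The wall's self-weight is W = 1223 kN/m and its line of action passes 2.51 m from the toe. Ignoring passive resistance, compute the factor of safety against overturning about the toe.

3.83

K_a = tan²(45° − 30.8°/2) = 0.3227.
P_a = ½K_aγH² = 0.5×0.3227×19.8×9.1² = 264.6 kN/m, acting at H/3 = 3.033 m above the base.
Overturning moment M_o = P_a × H/3 = 264.6 × 3.033 = 802.5.
Resisting moment M_r = W × 2.51 = 1223 × 2.51 = 3070.
FS_overturning = M_r/M_o = 3070/802.5 = 3.825.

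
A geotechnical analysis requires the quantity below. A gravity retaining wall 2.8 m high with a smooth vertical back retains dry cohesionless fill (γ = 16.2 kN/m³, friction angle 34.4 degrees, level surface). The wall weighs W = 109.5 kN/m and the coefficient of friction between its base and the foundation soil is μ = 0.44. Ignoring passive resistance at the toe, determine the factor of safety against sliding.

K_a = tan²(45° − 34.4°/2) = 0.2780.
P_a = ½K_aγH² = 0.5×0.2780×16.2×2.8² = 17.65 kN/m, acting at H/3 = 0.9333 m above the base.
FS_sliding = μW / P_a = 0.44×109.5 / 17.65 = 2.729.

2.73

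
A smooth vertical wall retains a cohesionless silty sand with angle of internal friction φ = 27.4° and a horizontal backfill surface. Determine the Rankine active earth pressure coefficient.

K_a = (1 − sin φ)/(1 + sin φ) = (1 − sin 27.4°)/(1 + sin 27.4°) = 0.3697.

0.370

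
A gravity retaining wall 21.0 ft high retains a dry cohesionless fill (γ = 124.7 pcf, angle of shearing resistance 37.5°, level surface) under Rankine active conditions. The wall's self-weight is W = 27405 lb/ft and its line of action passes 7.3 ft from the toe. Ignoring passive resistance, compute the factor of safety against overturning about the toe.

K_a = tan²(45° − 37.5°/2) = 0.2432.
P_a = ½K_aγH² = 0.5×0.2432×124.7×21.0² = 6687 lb/ft, acting at H/3 = 7.000 ft above the base.
Overturning moment M_o = P_a × H/3 = 6687 × 7.000 = 46810.
Resisting moment M_r = W × 7.3 = 27405 × 7.3 = 200100.
FS_overturning = M_r/M_o = 200100/46810 = 4.274.

4.27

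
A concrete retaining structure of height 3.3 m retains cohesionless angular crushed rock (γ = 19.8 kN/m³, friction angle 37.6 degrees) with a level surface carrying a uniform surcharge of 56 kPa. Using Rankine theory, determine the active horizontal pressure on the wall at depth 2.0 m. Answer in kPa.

K_a = (1 − sin φ)/(1 + sin φ) = 0.2421.
σ_v = γz + q = 19.8 × 2.0 + 56 = 95.60 kPa.
σ_h = K_a σ_v = 0.2421 × 95.60 = 23.15 kPa.

23.1 kPa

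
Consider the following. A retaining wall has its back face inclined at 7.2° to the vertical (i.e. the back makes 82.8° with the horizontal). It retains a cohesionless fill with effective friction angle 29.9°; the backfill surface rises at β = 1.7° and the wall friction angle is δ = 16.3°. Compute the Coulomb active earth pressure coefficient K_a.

0.363

K_a = sin²(α+φ) / [sin²α · sin(α−δ) · (1 + √{sin(φ+δ)sin(φ−β) / (sin(α−δ)sin(α+β))})²].
With α = 82.8°, φ = 29.9°, δ = 16.3°, β = 1.7°: K_a = 0.3632.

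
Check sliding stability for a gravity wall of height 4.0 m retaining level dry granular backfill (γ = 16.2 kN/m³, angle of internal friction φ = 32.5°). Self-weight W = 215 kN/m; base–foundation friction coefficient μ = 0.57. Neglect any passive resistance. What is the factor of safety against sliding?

K_a = tan²(45° − 32.5°/2) = 0.3010.
P_a = ½K_aγH² = 0.5×0.3010×16.2×4.0² = 39.01 kN/m, acting at H/3 = 1.333 m above the base.
FS_sliding = μW / P_a = 0.57×215 / 39.01 = 3.142.

3.14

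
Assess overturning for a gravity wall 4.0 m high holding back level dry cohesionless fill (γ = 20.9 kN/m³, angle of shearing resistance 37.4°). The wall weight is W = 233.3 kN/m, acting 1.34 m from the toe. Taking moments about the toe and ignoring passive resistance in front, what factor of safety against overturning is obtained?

5.74

K_a = tan²(45° − 37.4°/2) = 0.2443.
P_a = ½K_aγH² = 0.5×0.2443×20.9×4.0² = 40.84 kN/m, acting at H/3 = 1.333 m above the base.
Overturning moment M_o = P_a × H/3 = 40.84 × 1.333 = 54.45.
Resisting moment M_r = W × 1.34 = 233.3 × 1.34 = 312.6.
FS_overturning = M_r/M_o = 312.6/54.45 = 5.741.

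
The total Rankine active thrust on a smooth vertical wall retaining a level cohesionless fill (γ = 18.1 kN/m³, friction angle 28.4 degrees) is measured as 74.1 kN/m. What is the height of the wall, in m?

K_a = 0.3554. P_a = ½ K_a γ H² ⇒ H = √(2P_a/(K_a γ)).
H = √(2×74.1/(0.3554×18.1)) = 4.800 m.

4.80 m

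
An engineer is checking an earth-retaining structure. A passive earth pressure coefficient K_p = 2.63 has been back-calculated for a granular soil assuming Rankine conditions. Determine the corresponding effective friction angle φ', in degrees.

26.7°

K_p = (1+sin φ)/(1−sin φ) ⇒ sin φ = (K_p − 1)/(K_p + 1) = 0.4490.
φ = arcsin(0.4490) = 26.68°.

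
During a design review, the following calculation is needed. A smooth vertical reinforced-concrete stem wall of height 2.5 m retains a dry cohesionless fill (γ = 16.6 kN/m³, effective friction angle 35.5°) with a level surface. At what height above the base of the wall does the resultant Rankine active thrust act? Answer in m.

K_a = 0.2653.
The pressure distribution is triangular, so the resultant acts at H/3 above the base = 2.5/3 = 0.8333 m.

0.833 m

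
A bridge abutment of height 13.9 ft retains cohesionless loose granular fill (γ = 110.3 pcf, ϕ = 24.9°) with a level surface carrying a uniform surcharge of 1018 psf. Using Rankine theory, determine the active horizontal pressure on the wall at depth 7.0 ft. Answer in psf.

K_a = (1 − sin φ)/(1 + sin φ) = 0.4074.
σ_v = γz + q = 110.3 × 7.0 + 1018 = 1790 psf.
σ_h = K_a σ_v = 0.4074 × 1790 = 729.3 psf.

729 psf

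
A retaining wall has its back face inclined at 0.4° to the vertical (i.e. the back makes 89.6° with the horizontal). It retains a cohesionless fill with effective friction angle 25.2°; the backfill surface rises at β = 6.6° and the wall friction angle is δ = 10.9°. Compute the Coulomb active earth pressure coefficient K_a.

K_a = sin²(α+φ) / [sin²α · sin(α−δ) · (1 + √{sin(φ+δ)sin(φ−β) / (sin(α−δ)sin(α+β))})²].
With α = 89.6°, φ = 25.2°, δ = 10.9°, β = 6.6°: K_a = 0.4058.

0.406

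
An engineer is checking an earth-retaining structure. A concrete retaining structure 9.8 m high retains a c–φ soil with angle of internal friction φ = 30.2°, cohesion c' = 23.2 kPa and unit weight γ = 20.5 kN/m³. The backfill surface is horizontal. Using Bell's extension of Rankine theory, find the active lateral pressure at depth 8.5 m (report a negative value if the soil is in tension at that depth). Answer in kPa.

K_a = (1 − sin φ)/(1 + sin φ) = 0.3307.
σ_a = K_a γ z − 2c√K_a = 0.3307×20.5×8.5 − 2×23.2×0.5750 = 30.94 kPa.

30.9 kPa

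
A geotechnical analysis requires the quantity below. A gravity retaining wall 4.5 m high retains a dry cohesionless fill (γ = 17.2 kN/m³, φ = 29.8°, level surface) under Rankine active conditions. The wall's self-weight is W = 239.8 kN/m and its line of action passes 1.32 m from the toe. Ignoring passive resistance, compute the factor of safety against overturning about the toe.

3.61

K_a = tan²(45° − 29.8°/2) = 0.3360.
P_a = ½K_aγH² = 0.5×0.3360×17.2×4.5² = 58.52 kN/m, acting at H/3 = 1.500 m above the base.
Overturning moment M_o = P_a × H/3 = 58.52 × 1.500 = 87.78.
Resisting moment M_r = W × 1.32 = 239.8 × 1.32 = 316.5.
FS_overturning = M_r/M_o = 316.5/87.78 = 3.606.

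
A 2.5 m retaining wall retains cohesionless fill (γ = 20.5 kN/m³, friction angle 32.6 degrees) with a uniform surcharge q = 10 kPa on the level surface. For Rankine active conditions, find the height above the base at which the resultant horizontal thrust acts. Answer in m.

0.950 m

K_a = 0.2997.
Triangular part P₁ = ½K_aγH² = 19.20 at H/3 = 0.8333 m; rectangular part P₂ = K_a q H = 7.493 at H/2 = 1.250 m.
ȳ = (P₁·0.8333 + P₂·1.250)/(P₁+P₂) = 0.9503 m.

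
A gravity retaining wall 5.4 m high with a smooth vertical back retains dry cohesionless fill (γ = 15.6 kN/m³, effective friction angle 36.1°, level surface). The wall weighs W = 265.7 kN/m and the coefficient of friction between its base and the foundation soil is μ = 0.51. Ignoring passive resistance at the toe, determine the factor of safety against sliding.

2.30

K_a = tan²(45° − 36.1°/2) = 0.2585.
P_a = ½K_aγH² = 0.5×0.2585×15.6×5.4² = 58.79 kN/m, acting at H/3 = 1.800 m above the base.
FS_sliding = μW / P_a = 0.51×265.7 / 58.79 = 2.305.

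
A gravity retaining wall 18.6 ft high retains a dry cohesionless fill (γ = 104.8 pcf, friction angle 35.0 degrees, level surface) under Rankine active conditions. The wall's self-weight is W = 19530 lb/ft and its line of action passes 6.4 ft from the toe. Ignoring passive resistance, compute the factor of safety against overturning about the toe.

4.10

K_a = tan²(45° − 35.0°/2) = 0.2710.
P_a = ½K_aγH² = 0.5×0.2710×104.8×18.6² = 4913 lb/ft, acting at H/3 = 6.200 ft above the base.
Overturning moment M_o = P_a × H/3 = 4913 × 6.200 = 30460.
Resisting moment M_r = W × 6.4 = 19530 × 6.4 = 125000.
FS_overturning = M_r/M_o = 125000/30460 = 4.104.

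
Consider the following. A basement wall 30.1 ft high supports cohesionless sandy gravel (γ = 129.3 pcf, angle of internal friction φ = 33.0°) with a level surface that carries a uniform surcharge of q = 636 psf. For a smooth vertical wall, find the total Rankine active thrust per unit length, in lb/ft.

K_a = tan²(45° − φ/2) = 0.2948.
Soil triangle: ½ K_a γ H² = 0.5×0.2948×129.3×30.1² = 17270 lb/ft.
Surcharge rectangle: K_a q H = 0.2948×636×30.1 = 5644 lb/ft.
Total = 17270 + 5644 = 22910 lb/ft.

22900 lb/ft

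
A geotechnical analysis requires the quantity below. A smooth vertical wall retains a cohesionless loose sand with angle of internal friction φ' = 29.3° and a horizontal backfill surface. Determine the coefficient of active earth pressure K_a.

K_a = tan²(45° − φ/2) = tan²(30.35°) = 0.3428.

0.343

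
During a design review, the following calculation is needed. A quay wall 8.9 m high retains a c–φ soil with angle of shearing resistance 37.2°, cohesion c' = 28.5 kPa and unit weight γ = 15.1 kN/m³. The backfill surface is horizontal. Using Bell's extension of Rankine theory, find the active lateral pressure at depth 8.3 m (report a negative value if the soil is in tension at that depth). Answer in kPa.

2.59 kPa

K_a = (1 − sin φ)/(1 + sin φ) = 0.2464.
σ_a = K_a γ z − 2c√K_a = 0.2464×15.1×8.3 − 2×28.5×0.4964 = 2.588 kPa.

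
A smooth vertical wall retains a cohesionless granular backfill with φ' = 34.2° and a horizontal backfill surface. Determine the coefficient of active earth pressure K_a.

K_a = tan²(45° − φ/2) = tan²(27.90°) = 0.2803.

0.280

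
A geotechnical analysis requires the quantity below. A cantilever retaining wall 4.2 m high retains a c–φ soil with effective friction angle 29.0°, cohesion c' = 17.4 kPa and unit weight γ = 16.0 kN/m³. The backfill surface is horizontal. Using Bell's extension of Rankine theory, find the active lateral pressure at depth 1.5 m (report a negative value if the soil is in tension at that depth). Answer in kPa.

-12.2 kPa

K_a = (1 − sin φ)/(1 + sin φ) = 0.3470.
σ_a = K_a γ z − 2c√K_a = 0.3470×16.0×1.5 − 2×17.4×0.5890 = -12.17 kPa.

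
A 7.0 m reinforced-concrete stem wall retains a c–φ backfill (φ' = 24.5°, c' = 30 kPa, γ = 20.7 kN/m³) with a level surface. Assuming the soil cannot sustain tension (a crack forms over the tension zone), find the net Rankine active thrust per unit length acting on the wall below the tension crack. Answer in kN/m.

26.6 kN/m

K_a = 0.4137; √K_a = 0.6432.
Tension-crack depth z_c = 2c/(γ√K_a) = 2×30/(20.7×0.6432) = 4.506 m.
σ_a at base = K_a γ H − 2c√K_a = 0.4137×20.7×7.0 − 2×30×0.6432 = 21.36 kPa.
P_a = ½ × 21.36 × (H − z_c) = 0.5×21.36×2.494 = 26.63 kN/m.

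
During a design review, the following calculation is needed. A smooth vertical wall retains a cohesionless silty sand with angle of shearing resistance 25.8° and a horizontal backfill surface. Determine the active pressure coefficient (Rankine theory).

K_a = tan²(45° − φ/2) = tan²(32.10°) = 0.3935.

0.394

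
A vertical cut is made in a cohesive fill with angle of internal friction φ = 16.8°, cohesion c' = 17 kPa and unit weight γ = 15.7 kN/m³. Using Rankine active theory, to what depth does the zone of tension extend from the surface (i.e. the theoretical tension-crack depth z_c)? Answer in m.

2.92 m

K_a = tan²(45° − 16.8°/2) = 0.5516; √K_a = 0.7427.
The active pressure is zero where K_a γ z = 2c√K_a, so z_c = 2c/(γ√K_a) = 2×17/(15.7×0.7427) = 2.916 m.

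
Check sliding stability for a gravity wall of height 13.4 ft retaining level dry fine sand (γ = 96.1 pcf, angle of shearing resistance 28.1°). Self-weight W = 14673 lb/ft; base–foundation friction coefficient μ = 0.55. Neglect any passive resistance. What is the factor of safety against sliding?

2.60

K_a = tan²(45° − 28.1°/2) = 0.3596.
P_a = ½K_aγH² = 0.5×0.3596×96.1×13.4² = 3103 lb/ft, acting at H/3 = 4.467 ft above the base.
FS_sliding = μW / P_a = 0.55×14673 / 3103 = 2.601.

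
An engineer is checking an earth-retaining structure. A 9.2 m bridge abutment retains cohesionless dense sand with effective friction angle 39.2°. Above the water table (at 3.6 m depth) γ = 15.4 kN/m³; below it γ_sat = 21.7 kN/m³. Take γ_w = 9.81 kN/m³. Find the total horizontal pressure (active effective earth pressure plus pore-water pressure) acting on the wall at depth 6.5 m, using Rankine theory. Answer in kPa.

48.7 kPa

K_a = (1 − sin φ)/(1 + sin φ) = 0.2255.
γ' = 21.7 − 9.81 = 11.89 kN/m³.
Effective vertical stress at 6.5 m: σ'_v = 15.4×3.6 + 11.89×2.90 = 89.92 kPa.
σ'_h = K_a σ'_v = 0.2255 × 89.92 = 20.27 kPa; u = γ_w × 2.90 = 28.45 kPa.
Total σ_h = 20.27 + 28.45 = 48.72 kPa.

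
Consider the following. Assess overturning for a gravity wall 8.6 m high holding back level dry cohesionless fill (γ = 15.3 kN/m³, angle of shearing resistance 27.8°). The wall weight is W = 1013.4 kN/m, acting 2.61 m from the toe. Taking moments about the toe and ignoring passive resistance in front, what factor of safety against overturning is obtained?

K_a = tan²(45° − 27.8°/2) = 0.3639.
P_a = ½K_aγH² = 0.5×0.3639×15.3×8.6² = 205.9 kN/m, acting at H/3 = 2.867 m above the base.
Overturning moment M_o = P_a × H/3 = 205.9 × 2.867 = 590.2.
Resisting moment M_r = W × 2.61 = 1013.4 × 2.61 = 2645.
FS_overturning = M_r/M_o = 2645/590.2 = 4.481.

4.48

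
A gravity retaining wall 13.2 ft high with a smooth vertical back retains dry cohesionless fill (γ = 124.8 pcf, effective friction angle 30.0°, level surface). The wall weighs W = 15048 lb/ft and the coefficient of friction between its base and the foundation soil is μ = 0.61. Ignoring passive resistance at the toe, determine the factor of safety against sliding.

K_a = tan²(45° − 30.0°/2) = 0.3333.
P_a = ½K_aγH² = 0.5×0.3333×124.8×13.2² = 3624 lb/ft, acting at H/3 = 4.400 ft above the base.
FS_sliding = μW / P_a = 0.61×15048 / 3624 = 2.533.

2.53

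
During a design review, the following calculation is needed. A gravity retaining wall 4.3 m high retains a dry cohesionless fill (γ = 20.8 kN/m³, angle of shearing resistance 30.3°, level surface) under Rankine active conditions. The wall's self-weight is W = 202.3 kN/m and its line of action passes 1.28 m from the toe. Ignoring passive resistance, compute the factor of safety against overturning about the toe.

2.85

K_a = tan²(45° − 30.3°/2) = 0.3293.
P_a = ½K_aγH² = 0.5×0.3293×20.8×4.3² = 63.33 kN/m, acting at H/3 = 1.433 m above the base.
Overturning moment M_o = P_a × H/3 = 63.33 × 1.433 = 90.77.
Resisting moment M_r = W × 1.28 = 202.3 × 1.28 = 258.9.
FS_overturning = M_r/M_o = 258.9/90.77 = 2.853.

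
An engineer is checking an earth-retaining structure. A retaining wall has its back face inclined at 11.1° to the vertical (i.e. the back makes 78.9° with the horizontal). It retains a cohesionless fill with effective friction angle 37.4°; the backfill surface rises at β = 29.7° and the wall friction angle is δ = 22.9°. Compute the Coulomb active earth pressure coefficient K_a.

0.525

K_a = sin²(α+φ) / [sin²α · sin(α−δ) · (1 + √{sin(φ+δ)sin(φ−β) / (sin(α−δ)sin(α+β))})²].
With α = 78.9°, φ = 37.4°, δ = 22.9°, β = 29.7°: K_a = 0.5249.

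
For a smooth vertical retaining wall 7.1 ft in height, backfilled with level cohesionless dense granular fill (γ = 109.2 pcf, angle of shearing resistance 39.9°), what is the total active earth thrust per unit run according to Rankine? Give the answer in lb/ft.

K_a = tan²(45° − φ/2) = 0.2184.
P_a = ½ K_a γ H² = 0.5 × 0.2184 × 109.2 × 7.1² = 601.2 lb/ft.

601 lb/ft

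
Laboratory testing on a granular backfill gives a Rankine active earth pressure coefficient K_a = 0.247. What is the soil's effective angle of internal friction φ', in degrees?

37.1°

K_a = tan²(45° − φ/2) ⇒ 45° − φ/2 = arctan(√0.247) = 26.43°.
φ = 2(45° − 26.43°) = 37.15°.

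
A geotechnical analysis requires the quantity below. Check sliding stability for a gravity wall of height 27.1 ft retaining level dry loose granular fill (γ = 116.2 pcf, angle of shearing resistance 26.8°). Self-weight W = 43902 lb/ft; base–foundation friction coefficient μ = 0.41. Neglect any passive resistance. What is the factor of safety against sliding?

1.11

K_a = tan²(45° − 26.8°/2) = 0.3785.
P_a = ½K_aγH² = 0.5×0.3785×116.2×27.1² = 16150 lb/ft, acting at H/3 = 9.033 ft above the base.
FS_sliding = μW / P_a = 0.41×43902 / 16150 = 1.115.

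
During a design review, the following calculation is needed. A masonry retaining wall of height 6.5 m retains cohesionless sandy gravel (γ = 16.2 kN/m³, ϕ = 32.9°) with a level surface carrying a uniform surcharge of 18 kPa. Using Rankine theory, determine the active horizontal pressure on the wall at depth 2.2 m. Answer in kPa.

K_a = (1 − sin φ)/(1 + sin φ) = 0.2960.
σ_v = γz + q = 16.2 × 2.2 + 18 = 53.64 kPa.
σ_h = K_a σ_v = 0.2960 × 53.64 = 15.88 kPa.

15.9 kPa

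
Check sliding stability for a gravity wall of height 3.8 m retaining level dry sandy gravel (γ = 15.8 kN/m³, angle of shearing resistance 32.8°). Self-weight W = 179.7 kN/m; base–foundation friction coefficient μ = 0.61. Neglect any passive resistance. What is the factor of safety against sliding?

K_a = tan²(45° − 32.8°/2) = 0.2973.
P_a = ½K_aγH² = 0.5×0.2973×15.8×3.8² = 33.91 kN/m, acting at H/3 = 1.267 m above the base.
FS_sliding = μW / P_a = 0.61×179.7 / 33.91 = 3.233.

3.23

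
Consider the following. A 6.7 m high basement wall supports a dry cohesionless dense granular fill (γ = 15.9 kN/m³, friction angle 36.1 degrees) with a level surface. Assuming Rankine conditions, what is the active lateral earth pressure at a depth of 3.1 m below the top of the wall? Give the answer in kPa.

12.7 kPa

K_a = (1 − sin φ)/(1 + sin φ) = 0.2585.
σ_h = K_a γ z = 0.2585 × 15.9 × 3.1 = 12.74 kPa.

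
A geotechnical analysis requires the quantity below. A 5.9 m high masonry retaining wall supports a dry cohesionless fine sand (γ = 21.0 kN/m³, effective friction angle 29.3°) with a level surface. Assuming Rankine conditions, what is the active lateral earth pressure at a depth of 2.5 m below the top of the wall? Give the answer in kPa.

K_a = (1 − sin φ)/(1 + sin φ) = 0.3428.
σ_h = K_a γ z = 0.3428 × 21.0 × 2.5 = 18.00 kPa.

18.0 kPa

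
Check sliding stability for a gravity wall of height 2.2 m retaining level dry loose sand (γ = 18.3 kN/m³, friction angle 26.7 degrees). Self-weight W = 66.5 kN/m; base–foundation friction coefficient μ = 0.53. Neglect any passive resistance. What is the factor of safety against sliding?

2.09

K_a = tan²(45° − 26.7°/2) = 0.3800.
P_a = ½K_aγH² = 0.5×0.3800×18.3×2.2² = 16.83 kN/m, acting at H/3 = 0.7333 m above the base.
FS_sliding = μW / P_a = 0.53×66.5 / 16.83 = 2.095.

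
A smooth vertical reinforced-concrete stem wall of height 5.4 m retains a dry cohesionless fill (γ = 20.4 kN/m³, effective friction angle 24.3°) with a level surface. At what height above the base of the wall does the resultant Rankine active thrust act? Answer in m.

1.80 m

K_a = 0.4169.
The pressure distribution is triangular, so the resultant acts at H/3 above the base = 5.4/3 = 1.800 m.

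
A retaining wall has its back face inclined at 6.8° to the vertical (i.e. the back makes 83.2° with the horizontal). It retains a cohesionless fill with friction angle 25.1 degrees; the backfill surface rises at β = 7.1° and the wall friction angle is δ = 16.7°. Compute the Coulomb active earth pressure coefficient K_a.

0.459

K_a = sin²(α+φ) / [sin²α · sin(α−δ) · (1 + √{sin(φ+δ)sin(φ−β) / (sin(α−δ)sin(α+β))})²].
With α = 83.2°, φ = 25.1°, δ = 16.7°, β = 7.1°: K_a = 0.4589.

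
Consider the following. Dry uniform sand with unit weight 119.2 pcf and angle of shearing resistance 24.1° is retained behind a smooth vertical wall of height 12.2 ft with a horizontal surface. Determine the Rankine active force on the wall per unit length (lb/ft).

K_a = tan²(45° − φ/2) = 0.4201.
P_a = ½ K_a γ H² = 0.5 × 0.4201 × 119.2 × 12.2² = 3727 lb/ft.

3730 lb/ft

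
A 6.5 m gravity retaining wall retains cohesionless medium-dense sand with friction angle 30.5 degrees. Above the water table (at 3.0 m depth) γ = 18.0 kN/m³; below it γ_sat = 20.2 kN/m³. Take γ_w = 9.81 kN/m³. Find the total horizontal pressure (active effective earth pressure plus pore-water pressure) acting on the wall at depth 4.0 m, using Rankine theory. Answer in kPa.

K_a = (1 − sin φ)/(1 + sin φ) = 0.3267.
γ' = 20.2 − 9.81 = 10.39 kN/m³.
Effective vertical stress at 4.0 m: σ'_v = 18.0×3.0 + 10.39×1.00 = 64.39 kPa.
σ'_h = K_a σ'_v = 0.3267 × 64.39 = 21.03 kPa; u = γ_w × 1.00 = 9.810 kPa.
Total σ_h = 21.03 + 9.810 = 30.84 kPa.

30.8 kPa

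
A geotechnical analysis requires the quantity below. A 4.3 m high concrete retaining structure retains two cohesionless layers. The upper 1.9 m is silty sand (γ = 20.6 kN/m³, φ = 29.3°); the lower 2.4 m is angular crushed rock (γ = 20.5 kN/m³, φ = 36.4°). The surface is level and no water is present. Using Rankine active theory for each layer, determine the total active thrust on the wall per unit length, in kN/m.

51.8 kN/m

K_a1 = tan²(45°−29.3°/2) = 0.3428; K_a2 = tan²(45°−36.4°/2) = 0.2552.
Layer 1: σ at base = K_a1 γ₁ h₁ = 13.42 kPa; P₁ = ½×13.42×1.9 = 12.75.
Layer 2: σ_v at top = γ₁h₁ = 39.14; σ_h top = K_a2×39.14 = 9.987; σ_h base = K_a2×(39.14+20.5×2.4) = 22.54.
P₂ = ½(9.987+22.54)×2.4 = 39.03. Total P_a = 12.75+39.03 = 51.78 kN/m.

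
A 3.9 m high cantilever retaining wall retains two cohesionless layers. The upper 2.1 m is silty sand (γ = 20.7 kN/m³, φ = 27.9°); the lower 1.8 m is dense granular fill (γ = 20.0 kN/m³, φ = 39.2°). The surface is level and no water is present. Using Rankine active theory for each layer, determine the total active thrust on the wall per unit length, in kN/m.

K_a1 = tan²(45°−27.9°/2) = 0.3625; K_a2 = tan²(45°−39.2°/2) = 0.2255.
Layer 1: σ at base = K_a1 γ₁ h₁ = 15.76 kPa; P₁ = ½×15.76×2.1 = 16.54.
Layer 2: σ_v at top = γ₁h₁ = 43.47; σ_h top = K_a2×43.47 = 9.801; σ_h base = K_a2×(43.47+20.0×1.8) = 17.92.
P₂ = ½(9.801+17.92)×1.8 = 24.95. Total P_a = 16.54+24.95 = 41.49 kN/m.

41.5 kN/m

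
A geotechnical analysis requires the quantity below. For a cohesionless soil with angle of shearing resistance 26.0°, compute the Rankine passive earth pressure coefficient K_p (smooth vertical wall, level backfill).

K_p = (1 + sin φ)/(1 − sin φ) = tan²(45° + 26.0°/2) = 2.561.

2.56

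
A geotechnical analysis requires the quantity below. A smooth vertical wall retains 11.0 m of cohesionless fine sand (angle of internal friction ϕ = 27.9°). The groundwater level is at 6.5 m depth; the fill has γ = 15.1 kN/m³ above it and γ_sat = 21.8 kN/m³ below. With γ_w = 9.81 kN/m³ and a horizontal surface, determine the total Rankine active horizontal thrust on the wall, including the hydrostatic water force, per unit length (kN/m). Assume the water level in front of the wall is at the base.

K_a = tan²(45° − φ/2) = 0.3625.
γ' = 21.8 − 9.81 = 11.99 kN/m³. Depth below WT = 4.5 m.
σ'_h at WT = K_a γ d_w = 35.58 kPa; at base = 35.58 + K_a γ' × 4.5 = 55.13 kPa.
P₁ (0–6.5 m) = ½×35.58×6.5 = 115.6. P₂ (6.5–11.0 m) = ½(35.58+55.13)×4.5 = 204.1.
P_w = ½ γ_w h₂² = 0.5×9.81×4.5² = 99.33. Total = 115.6+204.1+99.33 = 419.0 kN/m.

419 kN/m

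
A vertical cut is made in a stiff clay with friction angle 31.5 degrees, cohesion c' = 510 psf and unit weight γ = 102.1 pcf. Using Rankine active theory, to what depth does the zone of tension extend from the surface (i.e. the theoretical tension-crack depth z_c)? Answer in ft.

17.8 ft

K_a = tan²(45° − 31.5°/2) = 0.3136; √K_a = 0.5600.
The active pressure is zero where K_a γ z = 2c√K_a, so z_c = 2c/(γ√K_a) = 2×510/(102.1×0.5600) = 17.84 ft.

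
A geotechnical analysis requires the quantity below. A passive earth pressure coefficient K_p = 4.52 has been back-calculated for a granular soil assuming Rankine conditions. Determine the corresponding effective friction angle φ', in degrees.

39.6°

K_p = (1+sin φ)/(1−sin φ) ⇒ sin φ = (K_p − 1)/(K_p + 1) = 0.6377.
φ = arcsin(0.6377) = 39.62°.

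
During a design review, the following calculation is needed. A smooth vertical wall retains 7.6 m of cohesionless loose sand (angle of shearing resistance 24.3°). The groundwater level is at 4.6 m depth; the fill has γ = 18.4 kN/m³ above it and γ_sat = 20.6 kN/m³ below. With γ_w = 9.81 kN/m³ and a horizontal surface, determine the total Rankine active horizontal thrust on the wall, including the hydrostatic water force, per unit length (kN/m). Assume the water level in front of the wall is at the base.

251 kN/m

K_a = tan²(45° − φ/2) = 0.4169.
γ' = 20.6 − 9.81 = 10.79 kN/m³. Depth below WT = 3.0 m.
σ'_h at WT = K_a γ d_w = 35.29 kPa; at base = 35.29 + K_a γ' × 3.0 = 48.78 kPa.
P₁ (0–4.6 m) = ½×35.29×4.6 = 81.16. P₂ (4.6–7.6 m) = ½(35.29+48.78)×3.0 = 126.1.
P_w = ½ γ_w h₂² = 0.5×9.81×3.0² = 44.14. Total = 81.16+126.1+44.14 = 251.4 kN/m.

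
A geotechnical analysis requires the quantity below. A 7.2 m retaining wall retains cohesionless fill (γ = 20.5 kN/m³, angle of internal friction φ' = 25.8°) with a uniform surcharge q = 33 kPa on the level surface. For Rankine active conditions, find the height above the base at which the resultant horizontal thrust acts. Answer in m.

2.77 m

K_a = 0.3935.
Triangular part P₁ = ½K_aγH² = 209.1 at H/3 = 2.400 m; rectangular part P₂ = K_a q H = 93.50 at H/2 = 3.600 m.
ȳ = (P₁·2.400 + P₂·3.600)/(P₁+P₂) = 2.771 m.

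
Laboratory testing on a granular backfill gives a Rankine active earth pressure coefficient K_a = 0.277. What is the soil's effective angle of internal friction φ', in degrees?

34.5°

K_a = tan²(45° − φ/2) ⇒ 45° − φ/2 = arctan(√0.277) = 27.76°.
φ = 2(45° − 27.76°) = 34.48°.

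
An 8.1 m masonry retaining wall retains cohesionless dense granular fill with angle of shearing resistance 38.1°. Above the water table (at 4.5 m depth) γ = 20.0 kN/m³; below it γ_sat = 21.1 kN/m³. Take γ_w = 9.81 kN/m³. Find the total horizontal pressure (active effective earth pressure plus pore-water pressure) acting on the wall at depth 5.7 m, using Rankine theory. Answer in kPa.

K_a = (1 − sin φ)/(1 + sin φ) = 0.2368.
γ' = 21.1 − 9.81 = 11.29 kN/m³.
Effective vertical stress at 5.7 m: σ'_v = 20.0×4.5 + 11.29×1.20 = 103.5 kPa.
σ'_h = K_a σ'_v = 0.2368 × 103.5 = 24.52 kPa; u = γ_w × 1.20 = 11.77 kPa.
Total σ_h = 24.52 + 11.77 = 36.30 kPa.

36.3 kPa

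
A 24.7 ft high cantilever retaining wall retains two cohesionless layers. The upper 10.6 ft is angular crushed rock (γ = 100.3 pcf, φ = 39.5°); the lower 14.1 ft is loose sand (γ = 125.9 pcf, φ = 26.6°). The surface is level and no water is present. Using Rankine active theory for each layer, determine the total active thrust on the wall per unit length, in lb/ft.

K_a1 = tan²(45°−39.5°/2) = 0.2224; K_a2 = tan²(45°−26.6°/2) = 0.3814.
Layer 1: σ at base = K_a1 γ₁ h₁ = 236.5 psf; P₁ = ½×236.5×10.6 = 1253.
Layer 2: σ_v at top = γ₁h₁ = 1063; σ_h top = K_a2×1063 = 405.5; σ_h base = K_a2×(1063+125.9×14.1) = 1083.
P₂ = ½(405.5+1083)×14.1 = 10490. Total P_a = 1253+10490 = 11750 lb/ft.

11700 lb/ft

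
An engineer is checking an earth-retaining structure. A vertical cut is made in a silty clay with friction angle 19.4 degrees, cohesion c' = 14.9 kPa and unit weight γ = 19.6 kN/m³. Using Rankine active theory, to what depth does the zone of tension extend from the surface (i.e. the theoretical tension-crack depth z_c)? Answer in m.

K_a = tan²(45° − 19.4°/2) = 0.5013; √K_a = 0.7080.
The active pressure is zero where K_a γ z = 2c√K_a, so z_c = 2c/(γ√K_a) = 2×14.9/(19.6×0.7080) = 2.147 m.

2.15 m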